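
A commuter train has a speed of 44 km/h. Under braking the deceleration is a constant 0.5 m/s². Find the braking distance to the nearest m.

44 km/h ÷ 3.6 = 12.2222 m/s.
Braking distance = v²/(2a) = 12.2222² / (2 × 0.500) = 149.382 / 1.000 = 149.382 m.

Braking distance ≈ 149 m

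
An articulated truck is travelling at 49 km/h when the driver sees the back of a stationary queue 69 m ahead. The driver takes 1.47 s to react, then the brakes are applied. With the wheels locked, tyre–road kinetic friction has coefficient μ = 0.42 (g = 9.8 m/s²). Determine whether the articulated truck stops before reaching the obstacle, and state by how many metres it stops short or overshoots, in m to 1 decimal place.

49 km/h ÷ 3.6 = 13.6111 m/s.
a = μg = 0.42 × 9.8 = 4.116 m/s².
Reaction distance = 13.6111 × 1.47 = 20.008 m.
Braking distance = v²/(2a) = 185.262 / 8.232 = 22.505 m.
Total stopping distance = 20.008 + 22.505 = 42.513 m, vs 69 m available — it stops with 69 − 42.513 = 26.487 m to spare.

Yes — it stops 26.5 m short of the obstacle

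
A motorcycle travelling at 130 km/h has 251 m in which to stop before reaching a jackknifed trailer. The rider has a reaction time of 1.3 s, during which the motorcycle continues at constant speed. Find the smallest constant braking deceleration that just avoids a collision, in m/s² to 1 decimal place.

Required deceleration ≈ 3.2 m/s²

130 km/h ÷ 3.6 = 36.1111 m/s.
Distance covered during reaction = 36.1111 × 1.3 = 46.944 m.
Distance available for braking: 251 − 46.944 = 204.056 m.
v² = 2a·d ⇒ a = v²/(2d) = 36.1111² / (2 × 204.056) = 1304.012 / 408.112 = 3.1952 m/s².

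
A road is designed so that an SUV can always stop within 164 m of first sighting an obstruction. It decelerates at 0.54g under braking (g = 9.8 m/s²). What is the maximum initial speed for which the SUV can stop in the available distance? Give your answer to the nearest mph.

a = 0.54 × 9.8 = 5.292 m/s².
v²/(2a) = d ⇒ v = √(2 × 5.292 × 164) = √1735.78 = 41.6627 m/s.
41.6627 m/s ÷ 0.44704 = 93.197 mph.

Maximum speed ≈ 93 mph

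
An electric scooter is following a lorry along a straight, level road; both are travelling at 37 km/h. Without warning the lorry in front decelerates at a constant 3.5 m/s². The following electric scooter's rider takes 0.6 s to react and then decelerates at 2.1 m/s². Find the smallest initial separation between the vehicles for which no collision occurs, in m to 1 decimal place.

Minimum gap ≈ 16.2 m

37 km/h ÷ 3.6 = 10.2778 m/s.
Leader travels v²/(2a_L) = 105.633 / 7.000 = 15.090 m before stopping.
Follower covers v·t_r = 10.2778 × 0.6 = 6.167 m while reacting, then v²/(2a_F) = 105.633 / 4.200 = 25.151 m while braking, for a total of 6.167 + 25.151 = 31.318 m.
Since a_F ≤ a_L and the follower starts braking later, the follower is never slower than the leader, so the closest approach is when both have stopped.
Minimum gap = 31.318 − 15.090 = 16.228 m.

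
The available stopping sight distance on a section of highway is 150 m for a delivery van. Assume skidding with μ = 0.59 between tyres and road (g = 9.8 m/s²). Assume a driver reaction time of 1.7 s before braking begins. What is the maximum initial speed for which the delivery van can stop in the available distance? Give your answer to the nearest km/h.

a = μg = 0.59 × 9.8 = 5.782 m/s².
Stopping distance: v·t_r + v²/(2a) = 150 with t_r = 1.7 s and a = 5.782 m/s².
So v² + 19.659 v − 1734.60 = 0.
Positive root: v = −a·t_r + √((a·t_r)² + 2a·d) = −9.829 + √(96.609 + 1734.60) = 32.9636 m/s.
32.9636 m/s × 3.6 = 118.669 km/h.

Maximum speed ≈ 119 km/h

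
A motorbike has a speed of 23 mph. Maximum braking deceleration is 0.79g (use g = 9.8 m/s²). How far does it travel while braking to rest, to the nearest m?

Braking distance ≈ 7 m

23 mph × 0.44704 = 10.2819 m/s.
a = 0.79 × 9.8 = 7.742 m/s².
Braking distance = v²/(2a) = 10.2819² / (2 × 7.742) = 105.717 / 15.484 = 6.827 m.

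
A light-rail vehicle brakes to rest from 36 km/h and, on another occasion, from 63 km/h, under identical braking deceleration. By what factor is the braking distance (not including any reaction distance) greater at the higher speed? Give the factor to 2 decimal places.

Braking distance d = v²/(2a), so with a fixed, d ∝ v².
Factor = (63/36)² = 1.7500² = 3.0625.

Factor ≈ 3.06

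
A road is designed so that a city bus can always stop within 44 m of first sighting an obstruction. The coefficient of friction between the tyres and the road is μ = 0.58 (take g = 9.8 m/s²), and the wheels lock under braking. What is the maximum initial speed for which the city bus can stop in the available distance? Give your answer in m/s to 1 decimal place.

Maximum speed ≈ 22.4 m/s

a = μg = 0.58 × 9.8 = 5.684 m/s².
v²/(2a) = d ⇒ v = √(2 × 5.684 × 44) = √500.19 = 22.3649 m/s.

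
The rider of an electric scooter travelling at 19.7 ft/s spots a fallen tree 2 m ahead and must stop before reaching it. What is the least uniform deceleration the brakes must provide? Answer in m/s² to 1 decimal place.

19.7 ft/s × 0.3048 = 6.0046 m/s.
v² = 2a·d ⇒ a = v²/(2d) = 6.0046² / (2 × 2.000) = 36.055 / 4.000 = 9.0137 m/s².

Required deceleration ≈ 9.0 m/s²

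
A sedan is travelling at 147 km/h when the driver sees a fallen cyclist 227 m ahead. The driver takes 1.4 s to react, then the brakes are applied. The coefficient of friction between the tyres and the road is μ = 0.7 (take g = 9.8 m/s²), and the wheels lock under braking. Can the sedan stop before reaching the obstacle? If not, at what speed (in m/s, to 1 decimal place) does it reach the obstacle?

147 km/h ÷ 3.6 = 40.8333 m/s.
a = μg = 0.7 × 9.8 = 6.860 m/s².
Reaction distance = 40.8333 × 1.4 = 57.167 m.
Braking distance = v²/(2a) = 1667.358 / 13.720 = 121.528 m.
Total stopping distance = 57.167 + 121.528 = 178.695 m, vs 227 m available — it stops with 227 − 178.695 = 48.305 m to spare.

Yes — it stops about 48.3 m short of the obstacle, so it never reaches it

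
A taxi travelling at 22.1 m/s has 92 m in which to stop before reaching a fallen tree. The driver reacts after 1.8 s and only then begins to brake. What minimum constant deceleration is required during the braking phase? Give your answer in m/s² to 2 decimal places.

Distance covered during reaction = 22.1000 × 1.8 = 39.780 m.
Distance available for braking: 92 − 39.780 = 52.220 m.
v² = 2a·d ⇒ a = v²/(2d) = 22.1000² / (2 × 52.220) = 488.410 / 104.440 = 4.6765 m/s².

Required deceleration ≈ 4.68 m/s²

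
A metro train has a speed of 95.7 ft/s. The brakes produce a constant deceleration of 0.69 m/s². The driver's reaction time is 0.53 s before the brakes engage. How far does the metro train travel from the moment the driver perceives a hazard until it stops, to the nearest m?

Total stopping distance ≈ 632 m

95.7 ft/s × 0.3048 = 29.1694 m/s.
Reaction distance = v·t_r = 29.1694 × 0.53 = 15.460 m.
Braking distance = v²/(2a) = 29.1694² / (2 × 0.690) = 850.854 / 1.380 = 616.561 m.
Total = 15.460 + 616.561 = 632.021 m.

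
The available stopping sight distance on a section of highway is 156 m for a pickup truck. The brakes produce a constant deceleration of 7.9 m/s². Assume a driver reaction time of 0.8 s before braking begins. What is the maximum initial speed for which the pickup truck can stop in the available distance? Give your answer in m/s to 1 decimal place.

Maximum speed ≈ 43.7 m/s

Stopping distance: v·t_r + v²/(2a) = 156 with t_r = 0.8 s and a = 7.900 m/s².
So v² + 12.640 v − 2464.80 = 0.
Positive root: v = −a·t_r + √((a·t_r)² + 2a·d) = −6.320 + √(39.942 + 2464.80) = 43.7274 m/s.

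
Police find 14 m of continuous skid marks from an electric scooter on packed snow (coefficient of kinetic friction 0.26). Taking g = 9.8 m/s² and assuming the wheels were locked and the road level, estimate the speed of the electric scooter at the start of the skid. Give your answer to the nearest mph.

Deceleration a = μg = 0.26 × 9.8 = 2.548 m/s².
v = √(2a·d) = √(2 × 2.548 × 14) = √71.344 = 8.4465 m/s.
= 8.4465 ÷ 0.44704 = 18.894 mph.

Initial speed ≈ 19 mph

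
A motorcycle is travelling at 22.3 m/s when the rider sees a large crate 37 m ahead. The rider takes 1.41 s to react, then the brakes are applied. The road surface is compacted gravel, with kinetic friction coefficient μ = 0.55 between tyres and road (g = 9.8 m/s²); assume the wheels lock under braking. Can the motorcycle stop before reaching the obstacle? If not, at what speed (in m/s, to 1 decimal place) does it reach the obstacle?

a = μg = 0.55 × 9.8 = 5.390 m/s².
Reaction distance = 22.3000 × 1.41 = 31.443 m.
Braking distance needed to stop: v²/(2a) = 497.290 / 10.780 = 46.131 m, so total needed = 31.443 + 46.131 = 77.574 m > 37 m — it cannot stop.
Distance remaining when braking begins: 37 − 31.443 = 5.557 m.
v² = v₀² − 2a·d = 497.290 − 2 × 5.390 × 5.557 = 437.386 m²/s².
v = √437.386 = 20.914 m/s.

No — it strikes the obstacle at 20.9 m/s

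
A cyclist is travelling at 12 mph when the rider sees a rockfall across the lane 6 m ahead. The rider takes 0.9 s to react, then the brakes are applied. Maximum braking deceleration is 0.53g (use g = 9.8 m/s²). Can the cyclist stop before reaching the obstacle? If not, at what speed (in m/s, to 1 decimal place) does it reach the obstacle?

12 mph × 0.44704 = 5.3645 m/s.
a = 0.53 × 9.8 = 5.194 m/s².
Reaction distance = 5.3645 × 0.9 = 4.828 m.
Braking distance needed to stop: v²/(2a) = 28.778 / 10.388 = 2.770 m, so total needed = 4.828 + 2.770 = 7.598 m > 6 m — it cannot stop.
Distance remaining when braking begins: 6 − 4.828 = 1.172 m.
v² = v₀² − 2a·d = 28.778 − 2 × 5.194 × 1.172 = 16.603 m²/s².
v = √16.603 = 4.075 m/s.

No — it strikes the obstacle at 4.1 m/s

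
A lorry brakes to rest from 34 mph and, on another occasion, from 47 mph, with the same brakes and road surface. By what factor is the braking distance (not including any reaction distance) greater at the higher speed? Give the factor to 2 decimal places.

Braking distance d = v²/(2a), so with a fixed, d ∝ v².
Factor = (47/34)² = 1.3824² = 1.9110.

Factor ≈ 1.91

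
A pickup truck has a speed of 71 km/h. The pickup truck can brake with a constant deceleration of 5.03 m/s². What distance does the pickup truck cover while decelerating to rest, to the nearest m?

Braking distance ≈ 39 m

71 km/h ÷ 3.6 = 19.7222 m/s.
Braking distance = v²/(2a) = 19.7222² / (2 × 5.030) = 388.965 / 10.060 = 38.665 m.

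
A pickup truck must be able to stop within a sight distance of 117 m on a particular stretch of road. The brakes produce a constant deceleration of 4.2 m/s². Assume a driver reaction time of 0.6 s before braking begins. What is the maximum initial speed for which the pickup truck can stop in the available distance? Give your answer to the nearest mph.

Maximum speed ≈ 65 mph

Stopping distance: v·t_r + v²/(2a) = 117 with t_r = 0.6 s and a = 4.200 m/s².
So v² + 5.040 v − 982.80 = 0.
Positive root: v = −a·t_r + √((a·t_r)² + 2a·d) = −2.520 + √(6.350 + 982.80) = 28.9308 m/s.
28.9308 m/s ÷ 0.44704 = 64.716 mph.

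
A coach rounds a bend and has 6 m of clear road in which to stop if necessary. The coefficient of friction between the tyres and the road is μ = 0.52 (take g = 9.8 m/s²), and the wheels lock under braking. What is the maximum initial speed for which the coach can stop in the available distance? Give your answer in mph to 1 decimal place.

a = μg = 0.52 × 9.8 = 5.096 m/s².
v²/(2a) = d ⇒ v = √(2 × 5.096 × 6) = √61.15 = 7.8198 m/s.
7.8198 m/s ÷ 0.44704 = 17.492 mph.

Maximum speed ≈ 17.5 mph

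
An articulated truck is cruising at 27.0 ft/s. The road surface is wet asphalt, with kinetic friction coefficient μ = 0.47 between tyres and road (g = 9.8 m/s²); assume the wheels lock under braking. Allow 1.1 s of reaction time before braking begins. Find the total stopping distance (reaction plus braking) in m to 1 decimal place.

Total stopping distance ≈ 16.4 m

27 ft/s × 0.3048 = 8.2296 m/s.
a = μg = 0.47 × 9.8 = 4.606 m/s².
Reaction distance = v·t_r = 8.2296 × 1.1 = 9.053 m.
Braking distance = v²/(2a) = 8.2296² / (2 × 4.606) = 67.726 / 9.212 = 7.352 m.
Total = 9.053 + 7.352 = 16.405 m.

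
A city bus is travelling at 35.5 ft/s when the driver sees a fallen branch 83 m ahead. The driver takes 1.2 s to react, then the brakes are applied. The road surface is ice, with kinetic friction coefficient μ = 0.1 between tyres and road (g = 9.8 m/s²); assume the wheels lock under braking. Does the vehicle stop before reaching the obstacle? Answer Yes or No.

Yes

35.5 ft/s × 0.3048 = 10.8204 m/s.
a = μg = 0.1 × 9.8 = 0.980 m/s².
Reaction distance = 10.8204 × 1.2 = 12.984 m.
Braking distance = v²/(2a) = 117.081 / 1.960 = 59.735 m.
Total stopping distance = 12.984 + 59.735 = 72.719 m, vs 83 m available — it stops with 83 − 72.719 = 10.281 m to spare.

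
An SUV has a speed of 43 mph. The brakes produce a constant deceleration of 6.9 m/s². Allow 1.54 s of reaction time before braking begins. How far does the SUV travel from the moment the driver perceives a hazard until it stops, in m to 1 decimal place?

Total stopping distance ≈ 56.4 m

43 mph × 0.44704 = 19.2227 m/s.
Reaction distance = v·t_r = 19.2227 × 1.54 = 29.603 m.
Braking distance = v²/(2a) = 19.2227² / (2 × 6.900) = 369.512 / 13.800 = 26.776 m.
Total = 29.603 + 26.776 = 56.379 m.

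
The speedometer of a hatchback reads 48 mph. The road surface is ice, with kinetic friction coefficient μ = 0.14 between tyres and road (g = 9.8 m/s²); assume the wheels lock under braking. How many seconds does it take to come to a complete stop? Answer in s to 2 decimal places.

Braking time ≈ 15.64 s

48 mph × 0.44704 = 21.4579 m/s.
a = μg = 0.14 × 9.8 = 1.372 m/s².
Braking time = v/a = 21.4579 / 1.372 = 15.640 s.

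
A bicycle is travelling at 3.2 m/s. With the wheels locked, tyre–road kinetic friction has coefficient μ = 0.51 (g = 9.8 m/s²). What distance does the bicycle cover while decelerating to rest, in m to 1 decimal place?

Braking distance ≈ 1.0 m

a = μg = 0.51 × 9.8 = 4.998 m/s².
Braking distance = v²/(2a) = 3.2000² / (2 × 4.998) = 10.240 / 9.996 = 1.024 m.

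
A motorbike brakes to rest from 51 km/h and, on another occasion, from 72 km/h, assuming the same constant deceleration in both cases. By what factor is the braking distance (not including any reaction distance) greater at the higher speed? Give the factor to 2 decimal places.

Factor ≈ 1.99

Braking distance d = v²/(2a), so with a fixed, d ∝ v².
Factor = (72/51)² = 1.4118² = 1.9932.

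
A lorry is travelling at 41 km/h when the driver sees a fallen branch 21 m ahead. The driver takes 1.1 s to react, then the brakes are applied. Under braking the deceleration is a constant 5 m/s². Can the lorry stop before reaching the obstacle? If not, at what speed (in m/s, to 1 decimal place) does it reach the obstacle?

No — it strikes the obstacle at 6.7 m/s

41 km/h ÷ 3.6 = 11.3889 m/s.
Reaction distance = 11.3889 × 1.1 = 12.528 m.
Braking distance needed to stop: v²/(2a) = 129.707 / 10.000 = 12.971 m, so total needed = 12.528 + 12.971 = 25.499 m > 21 m — it cannot stop.
Distance remaining when braking begins: 21 − 12.528 = 8.472 m.
v² = v₀² − 2a·d = 129.707 − 2 × 5.000 × 8.472 = 44.987 m²/s².
v = √44.987 = 6.707 m/s.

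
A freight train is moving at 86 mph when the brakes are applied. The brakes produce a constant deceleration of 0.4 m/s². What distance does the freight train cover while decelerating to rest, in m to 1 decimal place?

86 mph × 0.44704 = 38.4454 m/s.
Braking distance = v²/(2a) = 38.4454² / (2 × 0.400) = 1478.049 / 0.800 = 1847.561 m.

Braking distance ≈ 1847.6 m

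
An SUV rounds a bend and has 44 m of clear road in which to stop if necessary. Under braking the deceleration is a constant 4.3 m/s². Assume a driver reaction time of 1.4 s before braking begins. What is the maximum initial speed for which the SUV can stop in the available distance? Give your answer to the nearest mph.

Maximum speed ≈ 32 mph

Stopping distance: v·t_r + v²/(2a) = 44 with t_r = 1.4 s and a = 4.300 m/s².
So v² + 12.040 v − 378.40 = 0.
Positive root: v = −a·t_r + √((a·t_r)² + 2a·d) = −6.020 + √(36.240 + 378.40) = 14.3427 m/s.
14.3427 m/s ÷ 0.44704 = 32.084 mph.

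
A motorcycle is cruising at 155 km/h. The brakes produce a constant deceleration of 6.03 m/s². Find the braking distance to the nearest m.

155 km/h ÷ 3.6 = 43.0556 m/s.
Braking distance = v²/(2a) = 43.0556² / (2 × 6.030) = 1853.785 / 12.060 = 153.714 m.

Braking distance ≈ 154 m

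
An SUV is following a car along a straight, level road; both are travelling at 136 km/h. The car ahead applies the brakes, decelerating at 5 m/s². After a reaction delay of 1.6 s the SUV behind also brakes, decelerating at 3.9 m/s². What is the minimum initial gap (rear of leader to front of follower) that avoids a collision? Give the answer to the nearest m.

Minimum gap ≈ 101 m

136 km/h ÷ 3.6 = 37.7778 m/s.
Leader travels v²/(2a_L) = 1427.162 / 10.000 = 142.716 m before stopping.
Follower covers v·t_r = 37.7778 × 1.6 = 60.444 m while reacting, then v²/(2a_F) = 1427.162 / 7.800 = 182.969 m while braking, for a total of 60.444 + 182.969 = 243.413 m.
Since a_F ≤ a_L and the follower starts braking later, the follower is never slower than the leader, so the closest approach is when both have stopped.
Minimum gap = 243.413 − 142.716 = 100.697 m.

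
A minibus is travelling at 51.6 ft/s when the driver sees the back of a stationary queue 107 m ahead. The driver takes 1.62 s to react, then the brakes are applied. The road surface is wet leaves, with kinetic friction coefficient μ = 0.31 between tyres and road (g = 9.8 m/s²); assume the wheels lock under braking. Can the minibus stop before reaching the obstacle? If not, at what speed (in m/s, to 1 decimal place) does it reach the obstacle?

Yes — it stops about 40.8 m short of the obstacle, so it never reaches it

51.6 ft/s × 0.3048 = 15.7277 m/s.
a = μg = 0.31 × 9.8 = 3.038 m/s².
Reaction distance = 15.7277 × 1.62 = 25.479 m.
Braking distance = v²/(2a) = 247.361 / 6.076 = 40.711 m.
Total stopping distance = 25.479 + 40.711 = 66.190 m, vs 107 m available — it stops with 107 − 66.190 = 40.810 m to spare.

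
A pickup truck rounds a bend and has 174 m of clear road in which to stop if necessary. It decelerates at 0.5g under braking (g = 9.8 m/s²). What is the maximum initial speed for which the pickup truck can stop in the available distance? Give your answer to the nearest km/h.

Maximum speed ≈ 149 km/h

a = 0.5 × 9.8 = 4.900 m/s².
v²/(2a) = d ⇒ v = √(2 × 4.900 × 174) = √1705.20 = 41.2941 m/s.
41.2941 m/s × 3.6 = 148.659 km/h.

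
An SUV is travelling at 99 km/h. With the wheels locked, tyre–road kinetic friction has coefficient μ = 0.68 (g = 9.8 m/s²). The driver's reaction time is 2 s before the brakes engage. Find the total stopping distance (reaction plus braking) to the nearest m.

99 km/h ÷ 3.6 = 27.5000 m/s.
a = μg = 0.68 × 9.8 = 6.664 m/s².
Reaction distance = v·t_r = 27.5000 × 2 = 55.000 m.
Braking distance = v²/(2a) = 27.5000² / (2 × 6.664) = 756.250 / 13.328 = 56.741 m.
Total = 55.000 + 56.741 = 111.741 m.

Total stopping distance ≈ 112 m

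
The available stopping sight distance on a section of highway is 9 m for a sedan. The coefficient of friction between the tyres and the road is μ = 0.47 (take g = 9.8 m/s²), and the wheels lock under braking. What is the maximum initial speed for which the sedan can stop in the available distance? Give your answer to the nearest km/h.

Maximum speed ≈ 33 km/h

a = μg = 0.47 × 9.8 = 4.606 m/s².
v²/(2a) = d ⇒ v = √(2 × 4.606 × 9) = √82.91 = 9.1055 m/s.
9.1055 m/s × 3.6 = 32.780 km/h.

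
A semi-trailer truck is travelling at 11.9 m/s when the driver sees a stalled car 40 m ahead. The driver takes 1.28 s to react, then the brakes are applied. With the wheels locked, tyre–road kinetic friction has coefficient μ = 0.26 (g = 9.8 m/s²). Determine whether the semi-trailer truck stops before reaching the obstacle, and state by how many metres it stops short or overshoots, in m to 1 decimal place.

No — it overshoots by 3.0 m

a = μg = 0.26 × 9.8 = 2.548 m/s².
Reaction distance = 11.9000 × 1.28 = 15.232 m.
Braking distance = v²/(2a) = 141.610 / 5.096 = 27.788 m.
Total stopping distance = 15.232 + 27.788 = 43.020 m, vs 40 m available — it cannot stop in time and overshoots by 43.020 − 40 = 3.020 m.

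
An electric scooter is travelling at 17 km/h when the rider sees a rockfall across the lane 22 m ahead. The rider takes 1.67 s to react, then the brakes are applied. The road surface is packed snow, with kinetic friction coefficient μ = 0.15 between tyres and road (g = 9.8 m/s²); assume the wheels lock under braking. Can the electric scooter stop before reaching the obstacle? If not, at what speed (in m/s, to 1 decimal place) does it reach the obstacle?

Yes — it stops about 6.5 m short of the obstacle, so it never reaches it

17 km/h ÷ 3.6 = 4.7222 m/s.
a = μg = 0.15 × 9.8 = 1.470 m/s².
Reaction distance = 4.7222 × 1.67 = 7.886 m.
Braking distance = v²/(2a) = 22.299 / 2.940 = 7.585 m.
Total stopping distance = 7.886 + 7.585 = 15.471 m, vs 22 m available — it stops with 22 − 15.471 = 6.529 m to spare.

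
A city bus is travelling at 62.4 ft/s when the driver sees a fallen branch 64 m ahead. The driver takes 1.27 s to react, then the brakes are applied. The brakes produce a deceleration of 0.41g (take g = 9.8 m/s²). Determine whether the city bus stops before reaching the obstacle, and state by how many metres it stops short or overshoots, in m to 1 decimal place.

62.4 ft/s × 0.3048 = 19.0195 m/s.
a = 0.41 × 9.8 = 4.018 m/s².
Reaction distance = 19.0195 × 1.27 = 24.155 m.
Braking distance = v²/(2a) = 361.741 / 8.036 = 45.015 m.
Total stopping distance = 24.155 + 45.015 = 69.170 m, vs 64 m available — it cannot stop in time and overshoots by 69.170 − 64 = 5.170 m.

No — it overshoots by 5.2 m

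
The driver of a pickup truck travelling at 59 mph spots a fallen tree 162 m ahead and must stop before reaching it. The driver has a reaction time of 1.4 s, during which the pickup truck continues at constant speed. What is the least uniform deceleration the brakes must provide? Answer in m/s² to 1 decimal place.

59 mph × 0.44704 = 26.3754 m/s.
Distance covered during reaction = 26.3754 × 1.4 = 36.926 m.
Distance available for braking: 162 − 36.926 = 125.074 m.
v² = 2a·d ⇒ a = v²/(2d) = 26.3754² / (2 × 125.074) = 695.662 / 250.148 = 2.7810 m/s².

Required deceleration ≈ 2.8 m/s²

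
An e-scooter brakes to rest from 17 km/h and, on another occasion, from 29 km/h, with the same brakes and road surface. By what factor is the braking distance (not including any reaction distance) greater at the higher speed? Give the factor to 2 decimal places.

Factor ≈ 2.91

Braking distance d = v²/(2a), so with a fixed, d ∝ v².
Factor = (29/17)² = 1.7059² = 2.9101.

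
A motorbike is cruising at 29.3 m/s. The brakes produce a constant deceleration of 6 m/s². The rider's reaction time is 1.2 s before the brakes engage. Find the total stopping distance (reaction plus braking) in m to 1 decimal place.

Reaction distance = v·t_r = 29.3000 × 1.2 = 35.160 m.
Braking distance = v²/(2a) = 29.3000² / (2 × 6.000) = 858.490 / 12.000 = 71.541 m.
Total = 35.160 + 71.541 = 106.701 m.

Total stopping distance ≈ 106.7 m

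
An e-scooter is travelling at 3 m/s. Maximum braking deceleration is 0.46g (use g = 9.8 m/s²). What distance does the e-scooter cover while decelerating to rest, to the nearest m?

Braking distance ≈ 1 m

a = 0.46 × 9.8 = 4.508 m/s².
Braking distance = v²/(2a) = 3.0000² / (2 × 4.508) = 9.000 / 9.016 = 0.998 m.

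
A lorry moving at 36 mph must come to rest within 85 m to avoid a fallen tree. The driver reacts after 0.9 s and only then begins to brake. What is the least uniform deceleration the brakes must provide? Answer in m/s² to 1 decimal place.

36 mph × 0.44704 = 16.0934 m/s.
Distance covered during reaction = 16.0934 × 0.9 = 14.484 m.
Distance available for braking: 85 − 14.484 = 70.516 m.
v² = 2a·d ⇒ a = v²/(2d) = 16.0934² / (2 × 70.516) = 258.998 / 141.032 = 1.8364 m/s².

Required deceleration ≈ 1.8 m/s²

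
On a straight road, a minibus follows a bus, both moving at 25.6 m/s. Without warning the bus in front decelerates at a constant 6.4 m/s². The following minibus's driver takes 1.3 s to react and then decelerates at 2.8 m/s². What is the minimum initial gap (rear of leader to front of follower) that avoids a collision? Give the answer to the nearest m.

Leader travels v²/(2a_L) = 655.360 / 12.800 = 51.200 m before stopping.
Follower covers v·t_r = 25.6000 × 1.3 = 33.280 m while reacting, then v²/(2a_F) = 655.360 / 5.600 = 117.029 m while braking, for a total of 33.280 + 117.029 = 150.309 m.
Since a_F ≤ a_L and the follower starts braking later, the follower is never slower than the leader, so the closest approach is when both have stopped.
Minimum gap = 150.309 − 51.200 = 99.109 m.

Minimum gap ≈ 99 m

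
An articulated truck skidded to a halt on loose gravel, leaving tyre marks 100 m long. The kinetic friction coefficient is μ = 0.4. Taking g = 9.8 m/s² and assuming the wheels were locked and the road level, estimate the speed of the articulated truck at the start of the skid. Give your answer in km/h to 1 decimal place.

Deceleration a = μg = 0.4 × 9.8 = 3.920 m/s².
v = √(2a·d) = √(2 × 3.920 × 100) = √784.000 = 28.0000 m/s.
= 28.0000 × 3.6 = 100.800 km/h.

Initial speed ≈ 100.8 km/h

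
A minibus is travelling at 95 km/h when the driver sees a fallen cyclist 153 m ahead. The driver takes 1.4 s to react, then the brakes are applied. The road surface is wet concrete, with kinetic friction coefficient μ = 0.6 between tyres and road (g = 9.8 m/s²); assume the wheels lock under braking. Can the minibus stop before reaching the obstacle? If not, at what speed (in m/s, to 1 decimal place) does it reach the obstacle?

95 km/h ÷ 3.6 = 26.3889 m/s.
a = μg = 0.6 × 9.8 = 5.880 m/s².
Reaction distance = 26.3889 × 1.4 = 36.944 m.
Braking distance = v²/(2a) = 696.374 / 11.760 = 59.215 m.
Total stopping distance = 36.944 + 59.215 = 96.159 m, vs 153 m available — it stops with 153 − 96.159 = 56.841 m to spare.

Yes — it stops about 56.8 m short of the obstacle, so it never reaches it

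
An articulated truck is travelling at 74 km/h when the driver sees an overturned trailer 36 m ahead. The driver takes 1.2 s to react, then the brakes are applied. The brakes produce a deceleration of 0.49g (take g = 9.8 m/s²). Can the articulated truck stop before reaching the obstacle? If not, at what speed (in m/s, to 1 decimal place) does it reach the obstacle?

No — it strikes the obstacle at 17.7 m/s

74 km/h ÷ 3.6 = 20.5556 m/s.
a = 0.49 × 9.8 = 4.802 m/s².
Reaction distance = 20.5556 × 1.2 = 24.667 m.
Braking distance needed to stop: v²/(2a) = 422.533 / 9.604 = 43.996 m, so total needed = 24.667 + 43.996 = 68.663 m > 36 m — it cannot stop.
Distance remaining when braking begins: 36 − 24.667 = 11.333 m.
v² = v₀² − 2a·d = 422.533 − 2 × 4.802 × 11.333 = 313.691 m²/s².
v = √313.691 = 17.711 m/s.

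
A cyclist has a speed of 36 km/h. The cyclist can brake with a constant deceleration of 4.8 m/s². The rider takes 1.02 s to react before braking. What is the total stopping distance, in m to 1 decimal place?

36 km/h ÷ 3.6 = 10.0000 m/s.
Reaction distance = v·t_r = 10.0000 × 1.02 = 10.200 m.
Braking distance = v²/(2a) = 10.0000² / (2 × 4.800) = 100.000 / 9.600 = 10.417 m.
Total = 10.200 + 10.417 = 20.617 m.

Total stopping distance ≈ 20.6 m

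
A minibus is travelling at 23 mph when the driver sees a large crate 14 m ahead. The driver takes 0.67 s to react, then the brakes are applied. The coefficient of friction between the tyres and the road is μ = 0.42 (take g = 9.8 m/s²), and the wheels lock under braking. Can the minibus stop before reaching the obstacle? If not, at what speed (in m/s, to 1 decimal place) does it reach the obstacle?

23 mph × 0.44704 = 10.2819 m/s.
a = μg = 0.42 × 9.8 = 4.116 m/s².
Reaction distance = 10.2819 × 0.67 = 6.889 m.
Braking distance needed to stop: v²/(2a) = 105.717 / 8.232 = 12.842 m, so total needed = 6.889 + 12.842 = 19.731 m > 14 m — it cannot stop.
Distance remaining when braking begins: 14 − 6.889 = 7.111 m.
v² = v₀² − 2a·d = 105.717 − 2 × 4.116 × 7.111 = 47.179 m²/s².
v = √47.179 = 6.869 m/s.

No — it strikes the obstacle at 6.9 m/s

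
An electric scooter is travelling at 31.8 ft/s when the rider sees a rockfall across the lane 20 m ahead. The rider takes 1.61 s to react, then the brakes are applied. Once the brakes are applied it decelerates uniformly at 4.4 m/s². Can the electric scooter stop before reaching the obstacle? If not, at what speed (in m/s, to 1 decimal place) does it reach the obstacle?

31.8 ft/s × 0.3048 = 9.6926 m/s.
Reaction distance = 9.6926 × 1.61 = 15.605 m.
Braking distance needed to stop: v²/(2a) = 93.946 / 8.800 = 10.676 m, so total needed = 15.605 + 10.676 = 26.281 m > 20 m — it cannot stop.
Distance remaining when braking begins: 20 − 15.605 = 4.395 m.
v² = v₀² − 2a·d = 93.946 − 2 × 4.400 × 4.395 = 55.270 m²/s².
v = √55.270 = 7.434 m/s.

No — it strikes the obstacle at 7.4 m/s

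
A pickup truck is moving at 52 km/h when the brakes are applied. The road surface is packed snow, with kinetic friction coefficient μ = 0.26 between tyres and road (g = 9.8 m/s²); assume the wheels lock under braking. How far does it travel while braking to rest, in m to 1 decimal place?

Braking distance ≈ 40.9 m

52 km/h ÷ 3.6 = 14.4444 m/s.
a = μg = 0.26 × 9.8 = 2.548 m/s².
Braking distance = v²/(2a) = 14.4444² / (2 × 2.548) = 208.641 / 5.096 = 40.942 m.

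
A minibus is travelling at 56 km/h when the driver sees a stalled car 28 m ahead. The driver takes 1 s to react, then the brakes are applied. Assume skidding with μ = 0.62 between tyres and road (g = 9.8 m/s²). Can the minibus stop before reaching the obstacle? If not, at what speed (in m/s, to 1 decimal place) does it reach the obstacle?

56 km/h ÷ 3.6 = 15.5556 m/s.
a = μg = 0.62 × 9.8 = 6.076 m/s².
Reaction distance = 15.5556 × 1 = 15.556 m.
Braking distance needed to stop: v²/(2a) = 241.977 / 12.152 = 19.913 m, so total needed = 15.556 + 19.913 = 35.469 m > 28 m — it cannot stop.
Distance remaining when braking begins: 28 − 15.556 = 12.444 m.
v² = v₀² − 2a·d = 241.977 − 2 × 6.076 × 12.444 = 90.758 m²/s².
v = √90.758 = 9.527 m/s.

No — it strikes the obstacle at 9.5 m/s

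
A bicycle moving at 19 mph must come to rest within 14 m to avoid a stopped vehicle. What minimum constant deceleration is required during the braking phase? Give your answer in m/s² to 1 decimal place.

19 mph × 0.44704 = 8.4938 m/s.
v² = 2a·d ⇒ a = v²/(2d) = 8.4938² / (2 × 14.000) = 72.145 / 28.000 = 2.5766 m/s².

Required deceleration ≈ 2.6 m/s²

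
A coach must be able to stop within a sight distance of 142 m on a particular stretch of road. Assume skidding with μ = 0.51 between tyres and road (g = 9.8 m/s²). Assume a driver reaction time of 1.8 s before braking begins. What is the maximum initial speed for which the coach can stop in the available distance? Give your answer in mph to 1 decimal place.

a = μg = 0.51 × 9.8 = 4.998 m/s².
Stopping distance: v·t_r + v²/(2a) = 142 with t_r = 1.8 s and a = 4.998 m/s².
So v² + 17.993 v − 1419.43 = 0.
Positive root: v = −a·t_r + √((a·t_r)² + 2a·d) = −8.996 + √(80.928 + 1419.43) = 29.7385 m/s.
29.7385 m/s ÷ 0.44704 = 66.523 mph.

Maximum speed ≈ 66.5 mph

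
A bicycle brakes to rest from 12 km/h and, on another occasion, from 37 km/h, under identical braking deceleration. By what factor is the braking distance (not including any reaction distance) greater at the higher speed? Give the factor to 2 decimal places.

Braking distance d = v²/(2a), so with a fixed, d ∝ v².
Factor = (37/12)² = 3.0833² = 9.5067.

Factor ≈ 9.51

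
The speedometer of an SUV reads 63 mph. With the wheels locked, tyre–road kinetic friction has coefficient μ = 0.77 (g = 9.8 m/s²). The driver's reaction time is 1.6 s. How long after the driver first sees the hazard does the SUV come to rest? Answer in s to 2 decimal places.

Total time ≈ 5.33 s

63 mph × 0.44704 = 28.1635 m/s.
a = μg = 0.77 × 9.8 = 7.546 m/s².
Braking time = v/a = 28.1635 / 7.546 = 3.732 s.
Total = 1.6 + 3.732 = 5.332 s.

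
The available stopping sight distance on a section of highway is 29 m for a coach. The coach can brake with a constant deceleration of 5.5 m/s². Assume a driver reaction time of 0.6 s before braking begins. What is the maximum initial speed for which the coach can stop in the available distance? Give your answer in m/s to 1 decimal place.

Maximum speed ≈ 14.9 m/s

Stopping distance: v·t_r + v²/(2a) = 29 with t_r = 0.6 s and a = 5.500 m/s².
So v² + 6.600 v − 319.00 = 0.
Positive root: v = −a·t_r + √((a·t_r)² + 2a·d) = −3.300 + √(10.890 + 319.00) = 14.8629 m/s.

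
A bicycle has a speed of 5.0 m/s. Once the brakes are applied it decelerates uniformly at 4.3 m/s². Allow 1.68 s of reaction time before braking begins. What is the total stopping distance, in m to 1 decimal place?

Reaction distance = v·t_r = 5.0000 × 1.68 = 8.400 m.
Braking distance = v²/(2a) = 5.0000² / (2 × 4.300) = 25.000 / 8.600 = 2.907 m.
Total = 8.400 + 2.907 = 11.307 m.

Total stopping distance ≈ 11.3 m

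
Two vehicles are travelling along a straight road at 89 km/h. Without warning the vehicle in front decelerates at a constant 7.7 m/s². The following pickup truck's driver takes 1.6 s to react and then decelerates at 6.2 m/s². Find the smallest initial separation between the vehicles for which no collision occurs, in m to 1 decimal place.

Minimum gap ≈ 49.2 m

89 km/h ÷ 3.6 = 24.7222 m/s.
Leader travels v²/(2a_L) = 611.187 / 15.400 = 39.687 m before stopping.
Follower covers v·t_r = 24.7222 × 1.6 = 39.556 m while reacting, then v²/(2a_F) = 611.187 / 12.400 = 49.289 m while braking, for a total of 39.556 + 49.289 = 88.845 m.
Since a_F ≤ a_L and the follower starts braking later, the follower is never slower than the leader, so the closest approach is when both have stopped.
Minimum gap = 88.845 − 39.687 = 49.158 m.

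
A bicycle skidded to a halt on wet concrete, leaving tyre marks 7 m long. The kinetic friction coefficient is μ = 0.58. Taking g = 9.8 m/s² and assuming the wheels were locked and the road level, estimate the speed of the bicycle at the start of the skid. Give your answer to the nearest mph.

Deceleration a = μg = 0.58 × 9.8 = 5.684 m/s².
v = √(2a·d) = √(2 × 5.684 × 7) = √79.576 = 8.9205 m/s.
= 8.9205 ÷ 0.44704 = 19.955 mph.

Initial speed ≈ 20 mph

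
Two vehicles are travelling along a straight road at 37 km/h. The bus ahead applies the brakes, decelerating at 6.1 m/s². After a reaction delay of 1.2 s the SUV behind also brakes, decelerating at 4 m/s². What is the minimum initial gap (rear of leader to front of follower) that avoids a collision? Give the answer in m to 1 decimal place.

37 km/h ÷ 3.6 = 10.2778 m/s.
Leader travels v²/(2a_L) = 105.633 / 12.200 = 8.658 m before stopping.
Follower covers v·t_r = 10.2778 × 1.2 = 12.333 m while reacting, then v²/(2a_F) = 105.633 / 8.000 = 13.204 m while braking, for a total of 12.333 + 13.204 = 25.537 m.
Since a_F ≤ a_L and the follower starts braking later, the follower is never slower than the leader, so the closest approach is when both have stopped.
Minimum gap = 25.537 − 8.658 = 16.879 m.

Minimum gap ≈ 16.9 m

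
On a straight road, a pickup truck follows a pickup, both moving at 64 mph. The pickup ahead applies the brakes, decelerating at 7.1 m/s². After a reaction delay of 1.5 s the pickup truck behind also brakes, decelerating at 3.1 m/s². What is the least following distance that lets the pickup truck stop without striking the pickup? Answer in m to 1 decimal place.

64 mph × 0.44704 = 28.6106 m/s.
Leader travels v²/(2a_L) = 818.566 / 14.200 = 57.645 m before stopping.
Follower covers v·t_r = 28.6106 × 1.5 = 42.916 m while reacting, then v²/(2a_F) = 818.566 / 6.200 = 132.027 m while braking, for a total of 42.916 + 132.027 = 174.943 m.
Since a_F ≤ a_L and the follower starts braking later, the follower is never slower than the leader, so the closest approach is when both have stopped.
Minimum gap = 174.943 − 57.645 = 117.298 m.

Minimum gap ≈ 117.3 m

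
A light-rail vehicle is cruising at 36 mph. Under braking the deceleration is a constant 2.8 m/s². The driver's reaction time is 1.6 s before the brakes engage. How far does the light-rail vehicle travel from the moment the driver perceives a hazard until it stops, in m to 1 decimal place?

36 mph × 0.44704 = 16.0934 m/s.
Reaction distance = v·t_r = 16.0934 × 1.6 = 25.749 m.
Braking distance = v²/(2a) = 16.0934² / (2 × 2.800) = 258.998 / 5.600 = 46.250 m.
Total = 25.749 + 46.250 = 71.999 m.

Total stopping distance ≈ 72.0 m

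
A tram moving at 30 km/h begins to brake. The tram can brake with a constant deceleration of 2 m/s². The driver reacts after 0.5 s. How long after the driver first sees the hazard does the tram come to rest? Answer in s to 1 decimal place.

30 km/h ÷ 3.6 = 8.3333 m/s.
Braking time = v/a = 8.3333 / 2.000 = 4.167 s.
Total = 0.5 + 4.167 = 4.667 s.

Total time ≈ 4.7 s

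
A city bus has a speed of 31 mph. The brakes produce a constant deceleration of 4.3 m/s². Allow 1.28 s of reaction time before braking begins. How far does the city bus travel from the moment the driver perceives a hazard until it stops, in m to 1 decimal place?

31 mph × 0.44704 = 13.8582 m/s.
Reaction distance = v·t_r = 13.8582 × 1.28 = 17.738 m.
Braking distance = v²/(2a) = 13.8582² / (2 × 4.300) = 192.050 / 8.600 = 22.331 m.
Total = 17.738 + 22.331 = 40.069 m.

Total stopping distance ≈ 40.1 m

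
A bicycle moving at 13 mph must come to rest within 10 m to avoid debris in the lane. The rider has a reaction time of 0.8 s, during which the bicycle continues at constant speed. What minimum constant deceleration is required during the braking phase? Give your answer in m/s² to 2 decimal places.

Required deceleration ≈ 3.16 m/s²

13 mph × 0.44704 = 5.8115 m/s.
Distance covered during reaction = 5.8115 × 0.8 = 4.649 m.
Distance available for braking: 10 − 4.649 = 5.351 m.
v² = 2a·d ⇒ a = v²/(2d) = 5.8115² / (2 × 5.351) = 33.774 / 10.702 = 3.1559 m/s².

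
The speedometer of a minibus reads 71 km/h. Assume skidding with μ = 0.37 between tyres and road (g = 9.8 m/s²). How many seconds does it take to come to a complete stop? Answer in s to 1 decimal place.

71 km/h ÷ 3.6 = 19.7222 m/s.
a = μg = 0.37 × 9.8 = 3.626 m/s².
Braking time = v/a = 19.7222 / 3.626 = 5.439 s.

Braking time ≈ 5.4 s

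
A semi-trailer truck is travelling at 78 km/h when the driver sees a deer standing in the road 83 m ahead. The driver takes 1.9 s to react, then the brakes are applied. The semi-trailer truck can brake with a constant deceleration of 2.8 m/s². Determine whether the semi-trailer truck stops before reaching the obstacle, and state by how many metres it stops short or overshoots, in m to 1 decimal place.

78 km/h ÷ 3.6 = 21.6667 m/s.
Reaction distance = 21.6667 × 1.9 = 41.167 m.
Braking distance = v²/(2a) = 469.446 / 5.600 = 83.830 m.
Total stopping distance = 41.167 + 83.830 = 124.997 m, vs 83 m available — it cannot stop in time and overshoots by 124.997 − 83 = 41.997 m.

No — it overshoots by 42.0 m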